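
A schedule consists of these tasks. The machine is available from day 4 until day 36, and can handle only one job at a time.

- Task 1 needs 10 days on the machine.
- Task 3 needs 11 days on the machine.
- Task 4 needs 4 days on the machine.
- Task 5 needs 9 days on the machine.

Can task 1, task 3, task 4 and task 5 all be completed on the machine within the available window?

The machine window is 36 − 4 = 32 days.
Running back to back, the jobs need 10 + 11 + 4 + 9 = 34 days on the machine.
Since 34 > 32, they cannot all fit.

No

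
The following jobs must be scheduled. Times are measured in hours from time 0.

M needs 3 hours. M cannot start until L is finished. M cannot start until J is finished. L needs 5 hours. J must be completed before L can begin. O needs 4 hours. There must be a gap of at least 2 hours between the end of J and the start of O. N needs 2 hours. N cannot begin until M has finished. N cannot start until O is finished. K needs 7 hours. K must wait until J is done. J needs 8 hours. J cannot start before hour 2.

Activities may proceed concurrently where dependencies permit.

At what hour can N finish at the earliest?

J cannot begin until its own release at hour 2. It runs from hour 2 to 2 + 8 = hour 10.
O cannot begin until J (finishes hour 10, plus 2-hour gap → hour 12). It runs from hour 12 to 12 + 4 = hour 16.
After J (finishes hour 10), L can start at hour 10 and finishes at hour 15.
M needs all of L (finishes hour 15); J (finishes hour 10). That puts its earliest start at hour 15; it finishes at 15 + 3 = hour 18.
N needs all of M (finishes hour 18); O (finishes hour 16). That puts its earliest start at hour 18; it finishes at 18 + 2 = hour 20.

20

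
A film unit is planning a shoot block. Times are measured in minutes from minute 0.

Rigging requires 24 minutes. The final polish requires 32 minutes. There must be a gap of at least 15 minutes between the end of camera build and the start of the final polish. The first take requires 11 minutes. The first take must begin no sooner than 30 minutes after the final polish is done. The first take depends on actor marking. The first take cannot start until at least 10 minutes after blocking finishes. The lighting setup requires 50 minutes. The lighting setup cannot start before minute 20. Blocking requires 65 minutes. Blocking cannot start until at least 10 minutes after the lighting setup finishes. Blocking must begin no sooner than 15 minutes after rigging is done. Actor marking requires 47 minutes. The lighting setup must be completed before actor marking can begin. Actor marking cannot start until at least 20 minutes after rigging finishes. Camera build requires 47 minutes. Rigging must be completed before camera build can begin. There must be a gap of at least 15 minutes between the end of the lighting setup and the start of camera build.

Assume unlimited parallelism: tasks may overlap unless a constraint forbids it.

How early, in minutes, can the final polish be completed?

179

After its own release at minute 20, the lighting setup can start at minute 20 and finishes at minute 70.
Nothing blocks rigging, so it runs from minute 0 to minute 24.
Camera build has to wait for rigging (finishes minute 24); the lighting setup (finishes minute 70, plus 15-minute gap → minute 85). The latest of these is minute 85, so camera build runs minute 85 to 85 + 47 = minute 132.
The final polish waits on camera build (finishes minute 132, plus 15-minute gap → minute 147), so it starts at minute 147 and finishes at 147 + 32 = minute 179.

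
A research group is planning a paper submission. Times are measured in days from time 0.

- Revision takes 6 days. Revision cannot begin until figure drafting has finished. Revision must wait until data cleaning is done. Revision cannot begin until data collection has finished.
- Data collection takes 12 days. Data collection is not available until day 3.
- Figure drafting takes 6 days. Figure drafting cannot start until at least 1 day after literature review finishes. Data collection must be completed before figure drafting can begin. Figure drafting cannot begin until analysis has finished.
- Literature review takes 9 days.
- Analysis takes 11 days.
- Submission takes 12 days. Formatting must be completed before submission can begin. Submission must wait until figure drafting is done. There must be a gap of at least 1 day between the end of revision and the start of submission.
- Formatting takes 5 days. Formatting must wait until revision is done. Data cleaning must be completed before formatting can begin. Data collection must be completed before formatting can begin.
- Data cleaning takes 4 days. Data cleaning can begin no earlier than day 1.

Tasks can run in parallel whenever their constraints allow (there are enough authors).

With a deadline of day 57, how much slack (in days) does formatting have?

Nothing blocks analysis, so it runs from day 0 to day 11.
Data cleaning waits on its own release at day 1, so it starts at day 1 and finishes at 1 + 4 = day 5.
After its own release at day 3, data collection can start at day 3 and finishes at day 15.
Nothing blocks literature review, so it runs from day 0 to day 9.
For figure drafting: literature review (finishes day 9, plus 1-day gap → day 10); data collection (finishes day 15); analysis (finishes day 11). Taking the maximum gives a start of day 15, and it finishes at 15 + 6 = day 21.
Revision needs all of figure drafting (finishes day 21); data cleaning (finishes day 5); data collection (finishes day 15). That puts its earliest start at day 21; it finishes at 21 + 6 = day 27.
Formatting needs all of revision (finishes day 27); data cleaning (finishes day 5); data collection (finishes day 15). That puts its earliest start at day 27; it finishes at 27 + 5 = day 32.

Working backward from the deadline:
Submission must finish by day 57; it takes 12 days, so it must start by 57 − 12 = day 45.
Formatting must finish before submission (must start by day 45). With a 5-day duration, formatting must start by 45 − 5 = day 40.
So formatting can start as early as day 27 and as late as day 40, giving 40 − 27 = 13 days of slack.

13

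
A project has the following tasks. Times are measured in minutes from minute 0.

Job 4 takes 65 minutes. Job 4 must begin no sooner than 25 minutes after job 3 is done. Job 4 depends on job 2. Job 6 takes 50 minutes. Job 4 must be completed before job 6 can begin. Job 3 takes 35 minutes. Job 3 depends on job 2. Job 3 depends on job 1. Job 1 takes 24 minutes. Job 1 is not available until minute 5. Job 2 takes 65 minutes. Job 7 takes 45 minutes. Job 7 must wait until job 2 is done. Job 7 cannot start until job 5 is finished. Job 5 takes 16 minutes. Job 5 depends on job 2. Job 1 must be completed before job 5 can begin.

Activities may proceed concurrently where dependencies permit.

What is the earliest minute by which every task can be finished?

Job 2 can start immediately at minute 0; it finishes at minute 65.
After its own release at minute 5, job 1 can start at minute 5 and finishes at minute 29.
Job 5 cannot start until job 2 (finishes minute 65); job 1 (finishes minute 29). The controlling bound is minute 65, so job 5 finishes at 65 + 16 = minute 81.
Job 7 cannot start until job 2 (finishes minute 65); job 5 (finishes minute 81). The controlling bound is minute 81, so job 7 finishes at 81 + 45 = minute 126.
Job 3 cannot start until job 2 (finishes minute 65); job 1 (finishes minute 29). The controlling bound is minute 65, so job 3 finishes at 65 + 35 = minute 100.
Job 4 needs all of job 3 (finishes minute 100, plus 25-minute gap → minute 125); job 2 (finishes minute 65). That puts its earliest start at minute 125; it finishes at 125 + 65 = minute 190.
Job 6 cannot begin until job 4 (finishes minute 190). It runs from minute 190 to 190 + 50 = minute 240.
All tasks are finished once the last one completes. Finish times: Job 1 at 29, Job 2 at 65, Job 3 at 100, Job 4 at 190, Job 5 at 81, Job 6 at 240, Job 7 at 126. The latest is minute 240.

240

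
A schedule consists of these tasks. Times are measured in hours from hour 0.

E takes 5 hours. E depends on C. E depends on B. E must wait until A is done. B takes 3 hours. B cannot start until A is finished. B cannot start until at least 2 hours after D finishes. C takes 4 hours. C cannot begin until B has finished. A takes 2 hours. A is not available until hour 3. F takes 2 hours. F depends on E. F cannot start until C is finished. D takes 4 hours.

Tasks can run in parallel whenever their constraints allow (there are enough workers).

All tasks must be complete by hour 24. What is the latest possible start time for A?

F has no dependents, so it just needs to finish by hour 24. Starting by 24 − 2 = hour 22 achieves that.
E feeds into F (must start by hour 22); so E must finish by hour 22 and therefore start by hour 17.
C must finish in time for E (must start by hour 17); F (must start by hour 22). The tightest is hour 17, so C must start by 17 − 4 = hour 13.
B must finish in time for C (must start by hour 13); E (must start by hour 17). The tightest is hour 13, so B must start by 13 − 3 = hour 10.
For A: B (must start by hour 10); E (must start by hour 17). The most restrictive is hour 10; with a 2-hour duration, A must start by hour 8.

8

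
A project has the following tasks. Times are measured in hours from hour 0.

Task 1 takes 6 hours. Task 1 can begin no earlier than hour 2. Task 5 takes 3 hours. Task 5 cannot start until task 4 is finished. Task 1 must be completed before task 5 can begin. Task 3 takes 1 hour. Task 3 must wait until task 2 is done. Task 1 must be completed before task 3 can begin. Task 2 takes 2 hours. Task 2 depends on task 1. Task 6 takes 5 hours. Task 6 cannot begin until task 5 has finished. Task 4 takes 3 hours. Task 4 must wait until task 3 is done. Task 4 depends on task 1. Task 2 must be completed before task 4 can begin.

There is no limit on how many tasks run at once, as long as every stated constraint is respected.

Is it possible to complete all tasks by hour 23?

Yes

Task 1 waits on its own release at hour 2, so it starts at hour 2 and finishes at 2 + 6 = hour 8.
After task 1 (finishes hour 8), task 2 can start at hour 8 and finishes at hour 10.
Task 3 has to wait for task 2 (finishes hour 10); task 1 (finishes hour 8). The latest of these is hour 10, so task 3 runs hour 10 to 10 + 1 = hour 11.
Task 4 cannot start until task 3 (finishes hour 11); task 1 (finishes hour 8); task 2 (finishes hour 10). The controlling bound is hour 11, so task 4 finishes at 11 + 3 = hour 14.
For task 5: task 4 (finishes hour 14); task 1 (finishes hour 8). Taking the maximum gives a start of hour 14, and it finishes at 14 + 3 = hour 17.
After task 5 (finishes hour 17), task 6 can start at hour 17 and finishes at hour 22.
Every task is finished by hour 22, which is no later than the deadline of 23, so the schedule is feasible.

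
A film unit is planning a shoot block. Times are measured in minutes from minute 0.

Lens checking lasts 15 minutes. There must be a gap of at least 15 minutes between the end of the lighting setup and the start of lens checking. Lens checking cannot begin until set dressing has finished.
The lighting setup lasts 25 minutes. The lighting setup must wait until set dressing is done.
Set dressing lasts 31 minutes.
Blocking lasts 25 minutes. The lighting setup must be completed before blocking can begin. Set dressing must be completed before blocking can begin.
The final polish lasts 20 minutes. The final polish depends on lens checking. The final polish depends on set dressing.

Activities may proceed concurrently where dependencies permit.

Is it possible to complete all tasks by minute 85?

Set dressing has no prerequisites, so it starts at minute 0 and finishes at minute 31.
The lighting setup cannot begin until set dressing (finishes minute 31). It runs from minute 31 to 31 + 25 = minute 56.
Blocking needs all of the lighting setup (finishes minute 56); set dressing (finishes minute 31). That puts its earliest start at minute 56; it finishes at 56 + 25 = minute 81.
Lens checking cannot start until the lighting setup (finishes minute 56, plus 15-minute gap → minute 71); set dressing (finishes minute 31). The controlling bound is minute 71, so lens checking finishes at 71 + 15 = minute 86.
The final polish needs all of lens checking (finishes minute 86); set dressing (finishes minute 31). That puts its earliest start at minute 86; it finishes at 86 + 20 = minute 106.
The earliest everything can be done is minute 106, which is after the deadline of 85, so it is not possible.

No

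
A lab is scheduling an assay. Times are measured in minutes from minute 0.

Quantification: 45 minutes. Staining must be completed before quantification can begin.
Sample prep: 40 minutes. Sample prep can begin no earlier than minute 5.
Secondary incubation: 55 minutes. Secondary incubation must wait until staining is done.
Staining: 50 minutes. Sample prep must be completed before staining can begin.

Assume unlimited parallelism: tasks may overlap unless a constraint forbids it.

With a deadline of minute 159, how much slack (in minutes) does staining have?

After its own release at minute 5, sample prep can start at minute 5 and finishes at minute 45.
After sample prep (finishes minute 45), staining can start at minute 45 and finishes at minute 95.

Working backward from the deadline:
Nothing follows secondary incubation; the deadline of minute 159 is its only limit. It must start by 159 − 55 = minute 104.
Quantification has no dependents, so it just needs to finish by minute 159. Starting by 159 − 45 = minute 114 achieves that.
Staining feeds secondary incubation (must start by minute 104); quantification (must start by minute 114). Taking the minimum, staining must finish by minute 104 and start by 104 − 50 = minute 54.
So staining can start as early as minute 45 and as late as minute 54, giving 54 − 45 = 9 minutes of slack.

9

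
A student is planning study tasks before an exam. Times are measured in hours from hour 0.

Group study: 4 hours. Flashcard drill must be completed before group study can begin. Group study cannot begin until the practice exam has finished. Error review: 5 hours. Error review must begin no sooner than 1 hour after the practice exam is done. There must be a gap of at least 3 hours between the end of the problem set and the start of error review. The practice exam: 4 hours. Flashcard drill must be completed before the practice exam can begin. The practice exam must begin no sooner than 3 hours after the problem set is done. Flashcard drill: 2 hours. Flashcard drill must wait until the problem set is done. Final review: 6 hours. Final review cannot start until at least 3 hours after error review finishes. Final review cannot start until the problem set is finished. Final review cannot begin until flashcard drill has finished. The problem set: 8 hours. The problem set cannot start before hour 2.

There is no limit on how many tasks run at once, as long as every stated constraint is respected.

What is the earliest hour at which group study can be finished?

The problem set cannot begin until its own release at hour 2. It runs from hour 2 to 2 + 8 = hour 10.
Flashcard drill waits on the problem set (finishes hour 10), so it starts at hour 10 and finishes at 10 + 2 = hour 12.
The practice exam cannot start until flashcard drill (finishes hour 12); the problem set (finishes hour 10, plus 3-hour gap → hour 13). The controlling bound is hour 13, so the practice exam finishes at 13 + 4 = hour 17.
For group study: flashcard drill (finishes hour 12); the practice exam (finishes hour 17). Taking the maximum gives a start of hour 17, and it finishes at 17 + 4 = hour 21.

21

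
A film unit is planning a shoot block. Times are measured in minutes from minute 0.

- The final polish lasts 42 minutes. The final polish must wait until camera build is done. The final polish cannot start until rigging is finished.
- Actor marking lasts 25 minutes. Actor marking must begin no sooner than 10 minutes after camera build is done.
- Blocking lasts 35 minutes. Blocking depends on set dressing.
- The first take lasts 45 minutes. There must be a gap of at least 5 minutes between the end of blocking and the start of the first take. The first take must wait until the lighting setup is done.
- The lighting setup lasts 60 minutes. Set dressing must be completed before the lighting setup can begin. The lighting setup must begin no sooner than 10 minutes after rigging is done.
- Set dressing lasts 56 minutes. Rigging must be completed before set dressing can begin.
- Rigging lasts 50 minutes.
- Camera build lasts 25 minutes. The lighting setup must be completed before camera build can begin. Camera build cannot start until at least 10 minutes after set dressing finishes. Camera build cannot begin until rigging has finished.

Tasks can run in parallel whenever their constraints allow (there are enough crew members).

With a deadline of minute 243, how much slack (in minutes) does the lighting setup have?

10

Rigging has no prerequisites, so it starts at minute 0 and finishes at minute 50.
Set dressing waits on rigging (finishes minute 50), so it starts at minute 50 and finishes at 50 + 56 = minute 106.
The lighting setup cannot start until set dressing (finishes minute 106); rigging (finishes minute 50, plus 10-minute gap → minute 60). The controlling bound is minute 106, so the lighting setup finishes at 106 + 60 = minute 166.

Working backward from the deadline:
Nothing follows actor marking; the deadline of minute 243 is its only limit. It must start by 243 − 25 = minute 218.
The final polish must finish by minute 243; it takes 42 minutes, so it must start by 243 − 42 = minute 201.
For camera build: actor marking (must start by minute 218, minus 10-minute gap → minute 208); the final polish (must start by minute 201). The most restrictive is minute 201; with a 25-minute duration, camera build must start by minute 176.
To finish by minute 243, the first take (duration 45) must start no later than minute 198.
The lighting setup feeds camera build (must start by minute 176); the first take (must start by minute 198). Taking the minimum, the lighting setup must finish by minute 176 and start by 176 − 60 = minute 116.
So the lighting setup can start as early as minute 106 and as late as minute 116, giving 116 − 106 = 10 minutes of slack.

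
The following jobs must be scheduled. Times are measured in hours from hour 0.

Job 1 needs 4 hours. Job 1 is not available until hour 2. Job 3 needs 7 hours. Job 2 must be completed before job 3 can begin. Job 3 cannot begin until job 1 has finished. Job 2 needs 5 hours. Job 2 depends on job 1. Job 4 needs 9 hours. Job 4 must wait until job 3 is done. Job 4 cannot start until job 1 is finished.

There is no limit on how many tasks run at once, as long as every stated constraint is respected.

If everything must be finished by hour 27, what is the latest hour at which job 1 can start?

2

To finish by hour 27, job 4 (duration 9) must start no later than hour 18.
Job 3 must finish before job 4 (must start by hour 18). With a 7-hour duration, job 3 must start by 18 − 7 = hour 11.
Job 2 has to be done before job 3 (must start by hour 11). That means finishing by hour 11, i.e. starting by 11 − 5 = hour 6.
Job 1 has several dependents: job 2 (must start by hour 6); job 3 (must start by hour 11); job 4 (must start by hour 18). The earliest of those limits is hour 6, so job 1 must start by 6 − 4 = hour 2.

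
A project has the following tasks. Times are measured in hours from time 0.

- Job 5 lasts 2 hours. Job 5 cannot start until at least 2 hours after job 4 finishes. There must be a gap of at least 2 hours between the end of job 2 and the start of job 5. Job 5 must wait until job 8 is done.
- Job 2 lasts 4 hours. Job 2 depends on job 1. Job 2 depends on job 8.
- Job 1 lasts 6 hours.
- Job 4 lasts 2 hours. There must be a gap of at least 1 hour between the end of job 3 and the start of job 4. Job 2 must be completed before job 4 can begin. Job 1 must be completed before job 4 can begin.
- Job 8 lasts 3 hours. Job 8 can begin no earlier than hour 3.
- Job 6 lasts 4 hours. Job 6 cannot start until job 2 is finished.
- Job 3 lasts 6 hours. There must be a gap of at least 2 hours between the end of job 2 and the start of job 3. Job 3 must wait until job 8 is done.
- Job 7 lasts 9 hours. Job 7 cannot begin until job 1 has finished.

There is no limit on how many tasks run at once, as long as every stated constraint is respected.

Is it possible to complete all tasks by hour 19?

No

Job 8 cannot begin until its own release at hour 3. It runs from hour 3 to 3 + 3 = hour 6.
Job 1 has no prerequisites, so it starts at hour 0 and finishes at hour 6.
Job 7 cannot begin until job 1 (finishes hour 6). It runs from hour 6 to 6 + 9 = hour 15.
Job 2 cannot start until job 1 (finishes hour 6); job 8 (finishes hour 6). The controlling bound is hour 6, so job 2 finishes at 6 + 4 = hour 10.
After job 2 (finishes hour 10), job 6 can start at hour 10 and finishes at hour 14.
Job 3 has to wait for job 2 (finishes hour 10, plus 2-hour gap → hour 12); job 8 (finishes hour 6). The latest of these is hour 12, so job 3 runs hour 12 to 12 + 6 = hour 18.
Job 4 has to wait for job 3 (finishes hour 18, plus 1-hour gap → hour 19); job 2 (finishes hour 10); job 1 (finishes hour 6). The latest of these is hour 19, so job 4 runs hour 19 to 19 + 2 = hour 21.
Job 5 needs all of job 4 (finishes hour 21, plus 2-hour gap → hour 23); job 2 (finishes hour 10, plus 2-hour gap → hour 12); job 8 (finishes hour 6). That puts its earliest start at hour 23; it finishes at 23 + 2 = hour 25.
The earliest everything can be done is hour 25, which is after the deadline of 19, so it is not possible.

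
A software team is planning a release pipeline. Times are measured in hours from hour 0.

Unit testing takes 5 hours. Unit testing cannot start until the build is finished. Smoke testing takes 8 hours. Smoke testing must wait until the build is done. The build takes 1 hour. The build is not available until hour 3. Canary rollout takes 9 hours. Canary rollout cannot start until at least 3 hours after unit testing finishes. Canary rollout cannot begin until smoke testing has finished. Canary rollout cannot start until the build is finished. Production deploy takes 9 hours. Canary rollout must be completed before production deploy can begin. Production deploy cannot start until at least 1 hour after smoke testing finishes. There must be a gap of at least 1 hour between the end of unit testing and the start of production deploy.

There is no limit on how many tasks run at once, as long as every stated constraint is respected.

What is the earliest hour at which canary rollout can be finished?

The build waits on its own release at hour 3, so it starts at hour 3 and finishes at 3 + 1 = hour 4.
Smoke testing waits on the build (finishes hour 4), so it starts at hour 4 and finishes at 4 + 8 = hour 12.
Unit testing waits on the build (finishes hour 4), so it starts at hour 4 and finishes at 4 + 5 = hour 9.
Canary rollout needs all of unit testing (finishes hour 9, plus 3-hour gap → hour 12); smoke testing (finishes hour 12); the build (finishes hour 4). That puts its earliest start at hour 12; it finishes at 12 + 9 = hour 21.

21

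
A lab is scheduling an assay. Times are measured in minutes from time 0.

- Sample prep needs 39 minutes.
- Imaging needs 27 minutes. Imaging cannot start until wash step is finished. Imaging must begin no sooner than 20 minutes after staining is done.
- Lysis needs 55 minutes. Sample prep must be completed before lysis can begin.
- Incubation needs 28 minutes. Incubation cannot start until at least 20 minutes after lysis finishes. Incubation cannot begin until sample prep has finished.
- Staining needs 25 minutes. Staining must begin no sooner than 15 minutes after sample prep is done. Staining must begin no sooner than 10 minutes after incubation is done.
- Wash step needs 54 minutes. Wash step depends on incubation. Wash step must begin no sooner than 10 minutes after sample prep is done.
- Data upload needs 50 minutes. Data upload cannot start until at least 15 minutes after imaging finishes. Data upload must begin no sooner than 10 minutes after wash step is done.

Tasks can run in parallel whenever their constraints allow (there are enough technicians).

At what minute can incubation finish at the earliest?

142

Nothing blocks sample prep, so it runs from minute 0 to minute 39.
After sample prep (finishes minute 39), lysis can start at minute 39 and finishes at minute 94.
Incubation needs all of lysis (finishes minute 94, plus 20-minute gap → minute 114); sample prep (finishes minute 39). That puts its earliest start at minute 114; it finishes at 114 + 28 = minute 142.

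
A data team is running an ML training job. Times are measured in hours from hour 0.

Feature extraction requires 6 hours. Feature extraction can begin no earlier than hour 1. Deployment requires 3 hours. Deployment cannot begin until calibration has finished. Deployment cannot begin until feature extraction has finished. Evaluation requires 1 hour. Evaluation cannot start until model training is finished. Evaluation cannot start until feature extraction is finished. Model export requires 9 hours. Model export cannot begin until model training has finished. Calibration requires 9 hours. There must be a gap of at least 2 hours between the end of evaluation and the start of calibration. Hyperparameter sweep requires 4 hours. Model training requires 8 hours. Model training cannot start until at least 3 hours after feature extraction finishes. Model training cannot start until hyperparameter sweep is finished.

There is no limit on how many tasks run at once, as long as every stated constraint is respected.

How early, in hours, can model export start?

Nothing blocks hyperparameter sweep, so it runs from hour 0 to hour 4.
Feature extraction waits on its own release at hour 1, so it starts at hour 1 and finishes at 1 + 6 = hour 7.
Model training needs all of feature extraction (finishes hour 7, plus 3-hour gap → hour 10); hyperparameter sweep (finishes hour 4). That puts its earliest start at hour 10; it finishes at 10 + 8 = hour 18.
Model export waits on model training (finishes hour 18), so the earliest it can start is hour 18.

18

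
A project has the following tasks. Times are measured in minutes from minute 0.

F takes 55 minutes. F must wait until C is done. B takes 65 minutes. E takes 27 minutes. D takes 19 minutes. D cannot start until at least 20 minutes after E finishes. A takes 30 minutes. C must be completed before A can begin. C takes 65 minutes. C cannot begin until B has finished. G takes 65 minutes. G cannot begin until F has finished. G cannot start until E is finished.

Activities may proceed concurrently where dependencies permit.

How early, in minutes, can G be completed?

E has no prerequisites, so it starts at minute 0 and finishes at minute 27.
B can start immediately at minute 0; it finishes at minute 65.
After B (finishes minute 65), C can start at minute 65 and finishes at minute 130.
F cannot begin until C (finishes minute 130). It runs from minute 130 to 130 + 55 = minute 185.
For G: F (finishes minute 185); E (finishes minute 27). Taking the maximum gives a start of minute 185, and it finishes at 185 + 65 = minute 250.

250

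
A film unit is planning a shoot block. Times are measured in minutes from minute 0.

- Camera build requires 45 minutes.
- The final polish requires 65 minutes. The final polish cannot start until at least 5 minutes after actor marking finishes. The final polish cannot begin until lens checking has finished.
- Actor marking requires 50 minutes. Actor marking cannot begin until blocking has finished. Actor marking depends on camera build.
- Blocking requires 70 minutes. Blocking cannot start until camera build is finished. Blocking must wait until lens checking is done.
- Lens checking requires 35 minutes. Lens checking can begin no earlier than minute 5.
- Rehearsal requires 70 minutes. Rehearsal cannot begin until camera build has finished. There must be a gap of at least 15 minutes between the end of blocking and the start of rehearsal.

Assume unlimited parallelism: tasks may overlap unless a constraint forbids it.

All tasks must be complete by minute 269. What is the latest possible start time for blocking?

The final polish has no dependents, so it just needs to finish by minute 269. Starting by 269 − 65 = minute 204 achieves that.
Since the final polish (must start by minute 204, minus 5-minute gap → minute 199) depends on it, actor marking must finish by minute 199. Backing off its 50-minute duration gives a latest start of minute 149.
Rehearsal has no dependents, so it just needs to finish by minute 269. Starting by 269 − 70 = minute 199 achieves that.
For blocking: actor marking (must start by minute 149); rehearsal (must start by minute 199, minus 15-minute gap → minute 184). The most restrictive is minute 149; with a 70-minute duration, blocking must start by minute 79.

79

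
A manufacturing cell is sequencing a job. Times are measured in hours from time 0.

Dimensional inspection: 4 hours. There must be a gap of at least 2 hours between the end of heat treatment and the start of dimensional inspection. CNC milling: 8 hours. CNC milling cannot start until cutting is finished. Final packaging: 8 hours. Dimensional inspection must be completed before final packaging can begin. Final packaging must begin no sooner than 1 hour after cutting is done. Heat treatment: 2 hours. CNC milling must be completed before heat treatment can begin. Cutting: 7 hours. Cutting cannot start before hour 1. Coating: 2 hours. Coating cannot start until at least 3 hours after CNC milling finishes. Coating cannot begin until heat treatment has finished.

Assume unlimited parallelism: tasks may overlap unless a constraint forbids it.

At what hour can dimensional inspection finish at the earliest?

24

Cutting cannot begin until its own release at hour 1. It runs from hour 1 to 1 + 7 = hour 8.
CNC milling cannot begin until cutting (finishes hour 8). It runs from hour 8 to 8 + 8 = hour 16.
Heat treatment waits on CNC milling (finishes hour 16), so it starts at hour 16 and finishes at 16 + 2 = hour 18.
Dimensional inspection waits on heat treatment (finishes hour 18, plus 2-hour gap → hour 20), so it starts at hour 20 and finishes at 20 + 4 = hour 24.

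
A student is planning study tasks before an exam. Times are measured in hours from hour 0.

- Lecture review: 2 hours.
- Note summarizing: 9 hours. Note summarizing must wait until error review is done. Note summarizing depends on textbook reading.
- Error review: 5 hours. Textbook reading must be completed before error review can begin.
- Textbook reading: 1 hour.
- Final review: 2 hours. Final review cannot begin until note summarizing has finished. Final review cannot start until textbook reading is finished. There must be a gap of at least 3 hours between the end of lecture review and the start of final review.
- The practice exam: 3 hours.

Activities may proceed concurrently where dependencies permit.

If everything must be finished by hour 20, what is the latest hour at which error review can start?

4

Final review has no dependents, so it just needs to finish by hour 20. Starting by 20 − 2 = hour 18 achieves that.
Note summarizing feeds into final review (must start by hour 18); so note summarizing must finish by hour 18 and therefore start by hour 9.
Since note summarizing (must start by hour 9) depends on it, error review must finish by hour 9. Backing off its 5-hour duration gives a latest start of hour 4.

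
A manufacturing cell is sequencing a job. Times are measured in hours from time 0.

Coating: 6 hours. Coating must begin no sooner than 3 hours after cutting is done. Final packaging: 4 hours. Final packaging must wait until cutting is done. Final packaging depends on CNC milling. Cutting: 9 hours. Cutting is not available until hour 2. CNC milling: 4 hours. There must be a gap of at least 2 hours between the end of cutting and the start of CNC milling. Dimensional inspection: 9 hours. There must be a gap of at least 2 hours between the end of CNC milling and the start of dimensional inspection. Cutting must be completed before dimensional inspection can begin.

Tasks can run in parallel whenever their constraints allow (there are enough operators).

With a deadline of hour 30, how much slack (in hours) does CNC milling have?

2

After its own release at hour 2, cutting can start at hour 2 and finishes at hour 11.
CNC milling cannot begin until cutting (finishes hour 11, plus 2-hour gap → hour 13). It runs from hour 13 to 13 + 4 = hour 17.

Working backward from the deadline:
Dimensional inspection has no dependents, so it just needs to finish by hour 30. Starting by 30 − 9 = hour 21 achieves that.
To finish by hour 30, final packaging (duration 4) must start no later than hour 26.
CNC milling must finish in time for dimensional inspection (must start by hour 21, minus 2-hour gap → hour 19); final packaging (must start by hour 26). The tightest is hour 19, so CNC milling must start by 19 − 4 = hour 15.
So CNC milling can start as early as hour 13 and as late as hour 15, giving 15 − 13 = 2 hours of slack.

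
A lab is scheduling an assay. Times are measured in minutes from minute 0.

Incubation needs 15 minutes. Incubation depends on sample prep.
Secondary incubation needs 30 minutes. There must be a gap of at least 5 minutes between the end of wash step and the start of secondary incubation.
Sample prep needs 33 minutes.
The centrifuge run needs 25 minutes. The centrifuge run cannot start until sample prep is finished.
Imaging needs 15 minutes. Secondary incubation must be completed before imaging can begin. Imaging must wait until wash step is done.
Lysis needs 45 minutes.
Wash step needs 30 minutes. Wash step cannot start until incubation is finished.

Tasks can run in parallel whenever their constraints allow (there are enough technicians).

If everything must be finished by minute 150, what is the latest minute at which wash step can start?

To finish by minute 150, imaging (duration 15) must start no later than minute 135.
Secondary incubation must finish before imaging (must start by minute 135). With a 30-minute duration, secondary incubation must start by 135 − 30 = minute 105.
Wash step has several dependents: secondary incubation (must start by minute 105, minus 5-minute gap → minute 100); imaging (must start by minute 135). The earliest of those limits is minute 100, so wash step must start by 100 − 30 = minute 70.

70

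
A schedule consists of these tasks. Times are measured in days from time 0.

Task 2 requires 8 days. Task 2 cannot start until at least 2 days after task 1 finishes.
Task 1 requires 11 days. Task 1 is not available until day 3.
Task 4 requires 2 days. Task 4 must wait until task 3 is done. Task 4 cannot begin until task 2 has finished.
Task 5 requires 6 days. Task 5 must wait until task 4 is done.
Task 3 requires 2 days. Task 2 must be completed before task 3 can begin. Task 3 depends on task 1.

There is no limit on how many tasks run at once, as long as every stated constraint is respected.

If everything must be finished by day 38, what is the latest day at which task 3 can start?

28

Nothing follows task 5; the deadline of day 38 is its only limit. It must start by 38 − 6 = day 32.
Task 4 feeds into task 5 (must start by day 32); so task 4 must finish by day 32 and therefore start by day 30.
Task 3 must finish before task 4 (must start by day 30). With a 2-day duration, task 3 must start by 30 − 2 = day 28.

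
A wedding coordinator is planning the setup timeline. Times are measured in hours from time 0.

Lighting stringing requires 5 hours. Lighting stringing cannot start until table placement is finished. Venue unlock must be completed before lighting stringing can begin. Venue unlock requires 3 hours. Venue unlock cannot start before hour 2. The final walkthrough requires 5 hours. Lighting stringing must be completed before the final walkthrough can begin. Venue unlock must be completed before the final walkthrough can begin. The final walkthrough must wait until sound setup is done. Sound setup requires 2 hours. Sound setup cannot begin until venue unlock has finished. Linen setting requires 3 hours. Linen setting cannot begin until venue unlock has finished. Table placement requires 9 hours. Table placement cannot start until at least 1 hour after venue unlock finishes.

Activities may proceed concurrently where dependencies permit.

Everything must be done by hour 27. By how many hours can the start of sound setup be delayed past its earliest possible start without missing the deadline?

15

Venue unlock cannot begin until its own release at hour 2. It runs from hour 2 to 2 + 3 = hour 5.
After venue unlock (finishes hour 5), sound setup can start at hour 5 and finishes at hour 7.

Working backward from the deadline:
To finish by hour 27, the final walkthrough (duration 5) must start no later than hour 22.
Since the final walkthrough (must start by hour 22) depends on it, sound setup must finish by hour 22. Backing off its 2-hour duration gives a latest start of hour 20.
So sound setup can start as early as hour 5 and as late as hour 20, giving 20 − 5 = 15 hours of slack.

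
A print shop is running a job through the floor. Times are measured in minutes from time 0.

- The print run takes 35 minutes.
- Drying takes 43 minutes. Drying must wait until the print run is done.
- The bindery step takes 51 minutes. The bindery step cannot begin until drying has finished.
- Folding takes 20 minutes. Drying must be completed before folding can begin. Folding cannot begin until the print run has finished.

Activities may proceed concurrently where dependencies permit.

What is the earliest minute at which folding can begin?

The print run has no prerequisites, so it starts at minute 0 and finishes at minute 35.
Drying waits on the print run (finishes minute 35), so it starts at minute 35 and finishes at 35 + 43 = minute 78.
Folding waits on drying (finishes minute 78); the print run (finishes minute 35). The latest of these is minute 78, which is the earliest folding can start.

78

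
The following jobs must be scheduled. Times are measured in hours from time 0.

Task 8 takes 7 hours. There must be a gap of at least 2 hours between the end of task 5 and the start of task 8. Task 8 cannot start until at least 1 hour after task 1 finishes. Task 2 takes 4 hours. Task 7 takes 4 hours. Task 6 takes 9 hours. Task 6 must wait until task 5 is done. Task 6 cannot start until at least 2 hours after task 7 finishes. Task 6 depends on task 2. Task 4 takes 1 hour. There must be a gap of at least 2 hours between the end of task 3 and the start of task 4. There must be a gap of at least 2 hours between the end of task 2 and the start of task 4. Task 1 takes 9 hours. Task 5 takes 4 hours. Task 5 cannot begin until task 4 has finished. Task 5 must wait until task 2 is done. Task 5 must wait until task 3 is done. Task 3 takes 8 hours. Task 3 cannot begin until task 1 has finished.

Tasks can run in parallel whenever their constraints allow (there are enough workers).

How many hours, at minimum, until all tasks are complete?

Task 7 can start immediately at hour 0; it finishes at hour 4.
Nothing blocks task 2, so it runs from hour 0 to hour 4.
Nothing blocks task 1, so it runs from hour 0 to hour 9.
After task 1 (finishes hour 9), task 3 can start at hour 9 and finishes at hour 17.
Task 4 needs all of task 3 (finishes hour 17, plus 2-hour gap → hour 19); task 2 (finishes hour 4, plus 2-hour gap → hour 6). That puts its earliest start at hour 19; it finishes at 19 + 1 = hour 20.
For task 5: task 4 (finishes hour 20); task 2 (finishes hour 4); task 3 (finishes hour 17). Taking the maximum gives a start of hour 20, and it finishes at 20 + 4 = hour 24.
Task 8 has to wait for task 5 (finishes hour 24, plus 2-hour gap → hour 26); task 1 (finishes hour 9, plus 1-hour gap → hour 10). The latest of these is hour 26, so task 8 runs hour 26 to 26 + 7 = hour 33.
Task 6 needs all of task 5 (finishes hour 24); task 7 (finishes hour 4, plus 2-hour gap → hour 6); task 2 (finishes hour 4). That puts its earliest start at hour 24; it finishes at 24 + 9 = hour 33.
All tasks are finished once the last one completes. Finish times: Task 1 at 9, Task 2 at 4, Task 3 at 17, Task 4 at 20, Task 5 at 24, Task 6 at 33, Task 7 at 4, Task 8 at 33. The latest is hour 33.

33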